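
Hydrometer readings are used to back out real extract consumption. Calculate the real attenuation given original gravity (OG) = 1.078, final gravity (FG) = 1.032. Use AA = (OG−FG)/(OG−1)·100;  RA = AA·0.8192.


AA = (1.078 − 1.032)/(1.078 − 1)·100 = 58.9744
RA = 58.9744·0.8192

48.3118 %


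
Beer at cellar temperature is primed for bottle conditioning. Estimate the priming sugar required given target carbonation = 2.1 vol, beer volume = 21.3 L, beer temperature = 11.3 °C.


residual = 14.695·(0.01821 + 0.09011·e^(−0.04·T));  sugar = (target − residual)·4.0·V
residual = 14.695·(0.01821 + 0.09011·e^(−0.04·11.3)) = 1.1102
sugar = (2.1 − 1.1102)·4.0·21.3

84.3280 g


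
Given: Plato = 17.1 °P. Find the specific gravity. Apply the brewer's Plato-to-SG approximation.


SG = 259/(259 − P)
SG = 259/(259 − 17.1)

1.0707


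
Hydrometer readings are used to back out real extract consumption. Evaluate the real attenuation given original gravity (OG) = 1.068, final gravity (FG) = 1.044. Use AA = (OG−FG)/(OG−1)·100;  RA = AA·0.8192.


AA = (1.068 − 1.044)/(1.068 − 1)·100 = 35.2941
RA = 35.2941·0.8192

28.9129 %


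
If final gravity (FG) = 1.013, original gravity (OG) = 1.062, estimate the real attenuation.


AA = (OG−FG)/(OG−1)·100;  RA = AA·0.8192
AA = (1.062 − 1.013)/(1.062 − 1)·100 = 79.0323
RA = 79.0323·0.8192

64.7432 %


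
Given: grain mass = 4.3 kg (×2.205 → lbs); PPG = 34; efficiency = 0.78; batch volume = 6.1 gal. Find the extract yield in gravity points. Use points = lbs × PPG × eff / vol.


lbs = 4.3 × 2.205 = 9.4815
points = 9.4815 × 34 × 0.78 / 6.1

41.2212 points


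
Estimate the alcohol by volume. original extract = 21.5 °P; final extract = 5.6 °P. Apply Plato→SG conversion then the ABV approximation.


SG = 259/(259 − P);  ABV = (OG − FG)·131.25
OG = 259/(259 − 21.5) = 1.0905
FG = 259/(259 − 5.6) = 1.0221
ABV = (1.0905 − 1.0221)·131.25

8.9810 % ABV


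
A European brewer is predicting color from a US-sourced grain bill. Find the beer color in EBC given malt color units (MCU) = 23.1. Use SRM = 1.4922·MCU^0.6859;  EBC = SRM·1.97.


SRM = 1.4922·23.1^0.6859 = 12.8567
EBC = 12.8567·1.97

25.3276 EBC


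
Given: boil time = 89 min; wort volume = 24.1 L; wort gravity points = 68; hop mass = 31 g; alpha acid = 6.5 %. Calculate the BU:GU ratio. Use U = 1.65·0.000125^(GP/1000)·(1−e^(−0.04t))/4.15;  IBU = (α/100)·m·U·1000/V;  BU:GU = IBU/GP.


U = 1.65·0.000125^(68/1000)·(1−e^(−0.04·89))/4.15 = 0.2097
IBU = (6.5/100)·31·0.2097·1000/24.1 = 17.5289
BU:GU = 17.5289/68

0.2578


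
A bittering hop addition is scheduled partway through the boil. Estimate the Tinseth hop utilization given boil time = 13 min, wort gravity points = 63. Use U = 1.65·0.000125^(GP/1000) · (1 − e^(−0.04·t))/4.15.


bigness = 1.65·0.000125^(63/1000) = 0.9367
boil_factor = (1 − e^(−0.04·13))/4.15 = 0.0977
U = 0.9367 · 0.0977

0.0915


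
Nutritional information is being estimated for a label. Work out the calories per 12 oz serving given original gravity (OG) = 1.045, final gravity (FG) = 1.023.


ABW = (OG−FG)·131.25·0.79/FG;  °P = 259 − 259/SG (for OG→OE and FG→AE);  RE = 0.1808·OE + 0.8192·AE;  Cal = (6.9·ABW + 4·(RE−0.1))·FG·3.55
ABW = (1.045 − 1.023)·131.25·0.79/1.023 = 2.2298
OE = 259 − 259/1.045 = 11.1531 °P
AE = 259 − 259/1.023 = 5.8231 °P
RE = 0.1808·11.1531 + 0.8192·5.8231 = 6.7867 °P
Cal = (6.9·2.2298 + 4·(6.7867−0.1))·1.023·3.55

153.0118 kcal


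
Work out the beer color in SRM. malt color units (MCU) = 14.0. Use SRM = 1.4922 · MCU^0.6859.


SRM = 1.4922 · 14.0^0.6859

9.1192 SRM


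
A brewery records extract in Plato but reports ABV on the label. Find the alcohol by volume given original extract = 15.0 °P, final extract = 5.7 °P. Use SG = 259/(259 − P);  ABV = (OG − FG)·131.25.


OG = 259/(259 − 15.0) = 1.0615
FG = 259/(259 − 5.7) = 1.0225
ABV = (1.0615 − 1.0225)·131.25

5.1151 % ABV


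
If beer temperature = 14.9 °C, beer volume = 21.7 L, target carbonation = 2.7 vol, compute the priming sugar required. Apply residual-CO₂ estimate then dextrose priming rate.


residual = 14.695·(0.01821 + 0.09011·e^(−0.04·T));  sugar = (target − residual)·4.0·V
residual = 14.695·(0.01821 + 0.09011·e^(−0.04·14.9)) = 0.9972
sugar = (2.7 − 0.9972)·4.0·21.7

147.8007 g


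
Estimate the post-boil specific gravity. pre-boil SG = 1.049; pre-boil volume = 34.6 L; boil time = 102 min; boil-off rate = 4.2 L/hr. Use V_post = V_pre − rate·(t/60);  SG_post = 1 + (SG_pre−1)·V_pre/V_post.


V_post = 34.6 − 4.2·(102/60) = 27.4600
SG_post = 1 + (1.049 − 1)·34.6/27.4600

1.0617


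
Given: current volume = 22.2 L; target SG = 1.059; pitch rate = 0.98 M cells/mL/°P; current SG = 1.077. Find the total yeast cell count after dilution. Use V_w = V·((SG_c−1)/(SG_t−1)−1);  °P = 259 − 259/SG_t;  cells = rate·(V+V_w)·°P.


V_w = 22.2·((1.077−1)/(1.059−1)−1) = 6.7729
V_final = 22.2 + 6.7729 = 28.9729
°P = 259 − 259/1.059 = 14.4297
cells = 0.98·28.9729·14.4297

409.7072 billion cells


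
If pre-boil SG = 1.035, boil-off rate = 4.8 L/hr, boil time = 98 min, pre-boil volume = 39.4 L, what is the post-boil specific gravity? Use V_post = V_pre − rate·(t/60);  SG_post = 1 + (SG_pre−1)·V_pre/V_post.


V_post = 39.4 − 4.8·(98/60) = 31.5600
SG_post = 1 + (1.035 − 1)·39.4/31.5600

1.0437


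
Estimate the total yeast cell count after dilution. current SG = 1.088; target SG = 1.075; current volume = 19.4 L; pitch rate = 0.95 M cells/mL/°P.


V_w = V·((SG_c−1)/(SG_t−1)−1);  °P = 259 − 259/SG_t;  cells = rate·(V+V_w)·°P
V_w = 19.4·((1.088−1)/(1.075−1)−1) = 3.3627
V_final = 19.4 + 3.3627 = 22.7627
°P = 259 − 259/1.075 = 18.0698
cells = 0.95·22.7627·18.0698

390.7503 billion cells


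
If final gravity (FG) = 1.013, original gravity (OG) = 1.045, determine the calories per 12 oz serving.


ABW = (OG−FG)·131.25·0.79/FG;  °P = 259 − 259/SG (for OG→OE and FG→AE);  RE = 0.1808·OE + 0.8192·AE;  Cal = (6.9·ABW + 4·(RE−0.1))·FG·3.55
ABW = (1.045 − 1.013)·131.25·0.79/1.013 = 3.2754
OE = 259 − 259/1.045 = 11.1531 °P
AE = 259 − 259/1.013 = 3.3238 °P
RE = 0.1808·11.1531 + 0.8192·3.3238 = 4.7393 °P
Cal = (6.9·3.2754 + 4·(4.7393−0.1))·1.013·3.55

148.0093 kcal


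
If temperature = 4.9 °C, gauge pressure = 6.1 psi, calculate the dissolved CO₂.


vols = (P + 14.695)·(0.01821 + 0.09011·e^(−0.04·T))
vols = (6.1 + 14.695)·(0.01821 + 0.09011·e^(−0.04·4.9))

1.9190 volumes


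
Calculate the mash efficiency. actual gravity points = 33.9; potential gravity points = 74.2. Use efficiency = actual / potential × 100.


efficiency = 33.9 / 74.2 × 100

45.6873 %


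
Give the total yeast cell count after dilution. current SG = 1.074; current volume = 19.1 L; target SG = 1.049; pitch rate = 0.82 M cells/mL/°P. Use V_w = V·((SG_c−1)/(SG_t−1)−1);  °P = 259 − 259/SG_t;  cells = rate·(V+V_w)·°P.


V_w = 19.1·((1.074−1)/(1.049−1)−1) = 9.7449
V_final = 19.1 + 9.7449 = 28.8449
°P = 259 − 259/1.049 = 12.0982
cells = 0.82·28.8449·12.0982

286.1562 billion cells


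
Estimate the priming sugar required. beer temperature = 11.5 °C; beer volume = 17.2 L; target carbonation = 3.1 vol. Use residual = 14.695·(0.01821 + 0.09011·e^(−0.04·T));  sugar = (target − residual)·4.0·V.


residual = 14.695·(0.01821 + 0.09011·e^(−0.04·11.5)) = 1.1035
sugar = (3.1 − 1.1035)·4.0·17.2

137.3578 g


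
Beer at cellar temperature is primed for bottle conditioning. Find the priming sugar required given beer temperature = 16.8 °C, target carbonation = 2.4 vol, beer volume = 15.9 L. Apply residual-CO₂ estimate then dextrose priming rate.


residual = 14.695·(0.01821 + 0.09011·e^(−0.04·T));  sugar = (target − residual)·4.0·V
residual = 14.695·(0.01821 + 0.09011·e^(−0.04·16.8)) = 0.9438
sugar = (2.4 − 0.9438)·4.0·15.9

92.6124 g


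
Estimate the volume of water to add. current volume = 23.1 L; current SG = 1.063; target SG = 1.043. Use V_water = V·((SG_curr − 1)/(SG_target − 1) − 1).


V_water = 23.1·((1.063 − 1)/(1.043 − 1) − 1)

10.7442 L


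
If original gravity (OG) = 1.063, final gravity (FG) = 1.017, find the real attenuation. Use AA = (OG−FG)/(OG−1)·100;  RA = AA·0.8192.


AA = (1.063 − 1.017)/(1.063 − 1)·100 = 73.0159
RA = 73.0159·0.8192

59.8146 %


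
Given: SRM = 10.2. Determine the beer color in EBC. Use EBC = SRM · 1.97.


EBC = 10.2 · 1.97

20.0940 EBC


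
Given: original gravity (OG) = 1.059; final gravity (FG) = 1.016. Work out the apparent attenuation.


AA = (OG − FG)/(OG − 1) · 100
AA = (1.059 − 1.016)/(1.059 − 1) · 100

72.8814 %


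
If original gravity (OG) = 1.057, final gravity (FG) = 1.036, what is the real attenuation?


AA = (OG−FG)/(OG−1)·100;  RA = AA·0.8192
AA = (1.057 − 1.036)/(1.057 − 1)·100 = 36.8421
RA = 36.8421·0.8192

30.1811 %


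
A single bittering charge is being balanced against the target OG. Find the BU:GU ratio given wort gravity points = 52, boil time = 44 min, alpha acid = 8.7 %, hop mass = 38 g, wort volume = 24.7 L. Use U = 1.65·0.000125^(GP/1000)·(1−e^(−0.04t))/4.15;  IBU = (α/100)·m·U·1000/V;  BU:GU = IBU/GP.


U = 1.65·0.000125^(52/1000)·(1−e^(−0.04·44))/4.15 = 0.2063
IBU = (8.7/100)·38·0.2063·1000/24.7 = 27.6114
BU:GU = 27.6114/52

0.5310


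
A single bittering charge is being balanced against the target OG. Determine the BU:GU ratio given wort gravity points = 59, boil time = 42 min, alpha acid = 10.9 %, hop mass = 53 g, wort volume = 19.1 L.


U = 1.65·0.000125^(GP/1000)·(1−e^(−0.04t))/4.15;  IBU = (α/100)·m·U·1000/V;  BU:GU = IBU/GP
U = 1.65·0.000125^(59/1000)·(1−e^(−0.04·42))/4.15 = 0.1904
IBU = (10.9/100)·53·0.1904·1000/19.1 = 57.5768
BU:GU = 57.5768/59

0.9759


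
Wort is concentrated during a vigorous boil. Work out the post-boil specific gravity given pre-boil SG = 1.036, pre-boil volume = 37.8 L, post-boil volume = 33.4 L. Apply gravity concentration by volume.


SG_post = 1 + (SG_pre − 1)·V_pre/V_post
pts_pre = (1.036 − 1)·1000 = 36.0000
pts_post = 36.0000·37.8/33.4 = 40.7425
SG_post = 1 + 40.7425/1000

1.0407


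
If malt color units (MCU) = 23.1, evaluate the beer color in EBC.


SRM = 1.4922·MCU^0.6859;  EBC = SRM·1.97
SRM = 1.4922·23.1^0.6859 = 12.8567
EBC = 12.8567·1.97

25.3276 EBC


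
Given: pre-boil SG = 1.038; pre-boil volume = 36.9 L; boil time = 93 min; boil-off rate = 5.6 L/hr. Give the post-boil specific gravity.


V_post = V_pre − rate·(t/60);  SG_post = 1 + (SG_pre−1)·V_pre/V_post
V_post = 36.9 − 5.6·(93/60) = 28.2200
SG_post = 1 + (1.038 − 1)·36.9/28.2200

1.0497


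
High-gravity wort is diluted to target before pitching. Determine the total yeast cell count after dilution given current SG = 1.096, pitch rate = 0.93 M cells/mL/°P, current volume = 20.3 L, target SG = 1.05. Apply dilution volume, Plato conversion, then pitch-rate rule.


V_w = V·((SG_c−1)/(SG_t−1)−1);  °P = 259 − 259/SG_t;  cells = rate·(V+V_w)·°P
V_w = 20.3·((1.096−1)/(1.05−1)−1) = 18.6760
V_final = 20.3 + 18.6760 = 38.9760
°P = 259 − 259/1.05 = 12.3333
cells = 0.93·38.9760·12.3333

447.0547 billion cells


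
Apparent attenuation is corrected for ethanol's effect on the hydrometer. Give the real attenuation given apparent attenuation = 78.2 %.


RA = AA · 0.8192
RA = 78.2 · 0.8192

64.0614 %


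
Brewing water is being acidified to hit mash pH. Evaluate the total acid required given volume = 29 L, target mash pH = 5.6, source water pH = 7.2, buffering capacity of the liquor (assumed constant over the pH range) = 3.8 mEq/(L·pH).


acid = buffering capacity · (pH_source − pH_target) · V
acid = 3.8 · (7.2 − 5.6) · 29

176.3200 mEq


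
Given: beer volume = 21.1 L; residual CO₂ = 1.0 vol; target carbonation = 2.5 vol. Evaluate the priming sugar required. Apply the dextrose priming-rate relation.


sugar = (target − residual)·4.0·V
sugar = (2.5 − 1.0)·4.0·21.1

126.6000 g


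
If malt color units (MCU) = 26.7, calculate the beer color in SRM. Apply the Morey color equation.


SRM = 1.4922 · MCU^0.6859
SRM = 1.4922 · 26.7^0.6859

14.1994 SRM


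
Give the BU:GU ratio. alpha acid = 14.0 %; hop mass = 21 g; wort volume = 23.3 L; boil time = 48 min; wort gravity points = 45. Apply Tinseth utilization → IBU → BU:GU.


U = 1.65·0.000125^(GP/1000)·(1−e^(−0.04t))/4.15;  IBU = (α/100)·m·U·1000/V;  BU:GU = IBU/GP
U = 1.65·0.000125^(45/1000)·(1−e^(−0.04·48))/4.15 = 0.2264
IBU = (14.0/100)·21·0.2264·1000/23.3 = 28.5718
BU:GU = 28.5718/45

0.6349


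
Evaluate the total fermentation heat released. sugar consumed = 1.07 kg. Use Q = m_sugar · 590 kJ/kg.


Q = 1.07 · 590

631.3000 kJ


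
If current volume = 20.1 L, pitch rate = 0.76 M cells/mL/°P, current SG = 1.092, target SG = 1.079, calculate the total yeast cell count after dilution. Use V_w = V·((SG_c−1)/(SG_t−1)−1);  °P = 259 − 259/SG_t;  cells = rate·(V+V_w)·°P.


V_w = 20.1·((1.092−1)/(1.079−1)−1) = 3.3076
V_final = 20.1 + 3.3076 = 23.4076
°P = 259 − 259/1.079 = 18.9629
cells = 0.76·23.4076·18.9629

337.3462 billion cells


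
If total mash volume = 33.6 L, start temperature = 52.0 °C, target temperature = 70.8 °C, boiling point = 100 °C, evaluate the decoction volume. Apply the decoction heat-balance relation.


V_dec = V_total·(T_target − T_start)/(T_boil − T_start)
V_dec = 33.6·(70.8 − 52.0)/(100 − 52.0)

13.1600 L


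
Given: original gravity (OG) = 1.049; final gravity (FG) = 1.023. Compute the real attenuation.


AA = (OG−FG)/(OG−1)·100;  RA = AA·0.8192
AA = (1.049 − 1.023)/(1.049 − 1)·100 = 53.0612
RA = 53.0612·0.8192

43.4678 %


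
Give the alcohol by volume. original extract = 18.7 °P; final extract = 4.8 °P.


SG = 259/(259 − P);  ABV = (OG − FG)·131.25
OG = 259/(259 − 18.7) = 1.0778
FG = 259/(259 − 4.8) = 1.0189
ABV = (1.0778 − 1.0189)·131.25

7.7354 % ABV


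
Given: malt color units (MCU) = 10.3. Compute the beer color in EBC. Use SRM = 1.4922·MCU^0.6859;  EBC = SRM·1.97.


SRM = 1.4922·10.3^0.6859 = 7.3881
EBC = 7.3881·1.97

14.5545 EBC


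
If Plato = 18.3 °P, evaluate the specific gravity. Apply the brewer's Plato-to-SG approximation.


SG = 259/(259 − P)
SG = 259/(259 − 18.3)

1.0760


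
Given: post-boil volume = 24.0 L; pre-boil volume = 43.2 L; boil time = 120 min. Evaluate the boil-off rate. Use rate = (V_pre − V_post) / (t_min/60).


rate = (43.2 − 24.0) / (120/60)

9.6000 L/hr


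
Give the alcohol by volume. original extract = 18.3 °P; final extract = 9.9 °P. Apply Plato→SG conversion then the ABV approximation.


SG = 259/(259 − P);  ABV = (OG − FG)·131.25
OG = 259/(259 − 18.3) = 1.0760
FG = 259/(259 − 9.9) = 1.0397
ABV = (1.0760 − 1.0397)·131.25

4.7624 % ABV


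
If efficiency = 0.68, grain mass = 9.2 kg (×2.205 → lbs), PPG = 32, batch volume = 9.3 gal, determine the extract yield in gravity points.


points = lbs × PPG × eff / vol
lbs = 9.2 × 2.205 = 20.2860
points = 20.2860 × 32 × 0.68 / 9.3

47.4649 points


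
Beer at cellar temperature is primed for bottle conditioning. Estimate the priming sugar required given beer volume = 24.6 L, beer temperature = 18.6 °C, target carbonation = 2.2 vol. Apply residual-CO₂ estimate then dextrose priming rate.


residual = 14.695·(0.01821 + 0.09011·e^(−0.04·T));  sugar = (target − residual)·4.0·V
residual = 14.695·(0.01821 + 0.09011·e^(−0.04·18.6)) = 0.8969
sugar = (2.2 − 0.8969)·4.0·24.6

128.2298 g


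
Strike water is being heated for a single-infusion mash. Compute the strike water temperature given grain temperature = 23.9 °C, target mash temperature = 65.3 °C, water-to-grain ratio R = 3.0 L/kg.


T_strike = (0.41/R)·(T_mash − T_grain) + T_mash
T_strike = (0.41/3.0)·(65.3 − 23.9) + 65.3

70.9580 °C


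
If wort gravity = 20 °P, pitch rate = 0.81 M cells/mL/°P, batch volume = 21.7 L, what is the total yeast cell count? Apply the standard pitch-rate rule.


cells (billions) = rate · V_L · °P
cells = 0.81 · 21.7 · 20

351.5400 billion cells


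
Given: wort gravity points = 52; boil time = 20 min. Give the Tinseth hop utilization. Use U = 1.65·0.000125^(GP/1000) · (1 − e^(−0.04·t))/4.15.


bigness = 1.65·0.000125^(52/1000) = 1.0340
boil_factor = (1 − e^(−0.04·20))/4.15 = 0.1327
U = 1.0340 · 0.1327

0.1372


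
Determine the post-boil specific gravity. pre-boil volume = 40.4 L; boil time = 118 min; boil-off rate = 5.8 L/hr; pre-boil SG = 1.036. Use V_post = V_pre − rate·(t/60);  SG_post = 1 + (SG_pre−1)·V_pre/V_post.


V_post = 40.4 − 5.8·(118/60) = 28.9933
SG_post = 1 + (1.036 − 1)·40.4/28.9933

1.0502


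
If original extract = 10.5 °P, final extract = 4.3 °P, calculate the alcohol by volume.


SG = 259/(259 − P);  ABV = (OG − FG)·131.25
OG = 259/(259 − 10.5) = 1.0423
FG = 259/(259 − 4.3) = 1.0169
ABV = (1.0423 − 1.0169)·131.25

3.3299 % ABV


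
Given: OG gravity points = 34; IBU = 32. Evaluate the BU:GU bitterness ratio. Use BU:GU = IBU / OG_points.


BU:GU = 32 / 34

0.9412


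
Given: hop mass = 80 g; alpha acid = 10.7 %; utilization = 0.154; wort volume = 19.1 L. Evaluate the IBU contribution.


IBU = (α/100)·mass·U·1000 / V
IBU = (10.7/100)·80·0.154·1000 / 19.1

69.0178 IBU


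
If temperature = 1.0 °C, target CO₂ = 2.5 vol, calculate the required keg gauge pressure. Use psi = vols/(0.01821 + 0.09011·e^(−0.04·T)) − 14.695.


psi = 2.5/(0.01821 + 0.09011·e^(−0.04·1.0)) − 14.695

9.1630 psi


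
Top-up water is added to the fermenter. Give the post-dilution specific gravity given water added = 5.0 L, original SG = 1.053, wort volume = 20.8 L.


SG_new = 1 + (SG_old − 1)·V_old/(V_old + V_water)
pts = (1.053 − 1)·1000·20.8/(20.8 + 5.0) = 42.7287
SG_new = 1 + 42.7287/1000

1.0427


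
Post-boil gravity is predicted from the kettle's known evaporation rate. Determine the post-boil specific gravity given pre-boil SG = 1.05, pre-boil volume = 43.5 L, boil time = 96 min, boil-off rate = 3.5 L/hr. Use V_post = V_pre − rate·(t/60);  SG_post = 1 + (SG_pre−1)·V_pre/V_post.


V_post = 43.5 − 3.5·(96/60) = 37.9000
SG_post = 1 + (1.05 − 1)·43.5/37.9000

1.0574


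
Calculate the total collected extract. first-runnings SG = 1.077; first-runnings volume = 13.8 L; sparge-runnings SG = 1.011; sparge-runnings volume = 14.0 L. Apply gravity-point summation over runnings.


total = Σ (SG_i − 1)·1000·V_i
first = (1.077 − 1)·1000·13.8 = 1062.6000
sparge = (1.011 − 1)·1000·14.0 = 154.0000
total = 1062.6000 + 154.0000

1216.6000 gravity·L


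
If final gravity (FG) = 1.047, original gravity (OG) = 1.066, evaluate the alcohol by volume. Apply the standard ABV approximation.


ABV = (OG − FG) · 131.25
ABV = (1.066 − 1.047) · 131.25

2.4938 % ABV


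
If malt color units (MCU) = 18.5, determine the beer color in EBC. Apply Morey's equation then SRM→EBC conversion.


SRM = 1.4922·MCU^0.6859;  EBC = SRM·1.97
SRM = 1.4922·18.5^0.6859 = 11.0403
EBC = 11.0403·1.97

21.7494 EBC


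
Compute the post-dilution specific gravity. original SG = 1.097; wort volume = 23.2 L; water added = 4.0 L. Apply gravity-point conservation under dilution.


SG_new = 1 + (SG_old − 1)·V_old/(V_old + V_water)
pts = (1.097 − 1)·1000·23.2/(23.2 + 4.0) = 82.7353
SG_new = 1 + 82.7353/1000

1.0827


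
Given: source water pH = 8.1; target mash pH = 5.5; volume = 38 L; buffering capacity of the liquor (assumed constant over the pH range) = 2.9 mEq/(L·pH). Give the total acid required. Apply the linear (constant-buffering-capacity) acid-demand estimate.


acid = buffering capacity · (pH_source − pH_target) · V
acid = 2.9 · (8.1 − 5.5) · 38

286.5200 mEq


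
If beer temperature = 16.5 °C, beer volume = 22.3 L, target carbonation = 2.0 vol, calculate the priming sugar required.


residual = 14.695·(0.01821 + 0.09011·e^(−0.04·T));  sugar = (target − residual)·4.0·V
residual = 14.695·(0.01821 + 0.09011·e^(−0.04·16.5)) = 0.9520
sugar = (2.0 − 0.9520)·4.0·22.3

93.4822 g


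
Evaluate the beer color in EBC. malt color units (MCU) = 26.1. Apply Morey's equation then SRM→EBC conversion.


SRM = 1.4922·MCU^0.6859;  EBC = SRM·1.97
SRM = 1.4922·26.1^0.6859 = 13.9798
EBC = 13.9798·1.97

27.5402 EBC


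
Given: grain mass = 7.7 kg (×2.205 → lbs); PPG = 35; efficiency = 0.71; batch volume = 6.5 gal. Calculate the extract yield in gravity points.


points = lbs × PPG × eff / vol
lbs = 7.7 × 2.205 = 16.9785
points = 16.9785 × 35 × 0.71 / 6.5

64.9101 points


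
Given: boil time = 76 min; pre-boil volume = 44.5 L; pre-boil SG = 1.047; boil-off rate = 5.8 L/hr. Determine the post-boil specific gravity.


V_post = V_pre − rate·(t/60);  SG_post = 1 + (SG_pre−1)·V_pre/V_post
V_post = 44.5 − 5.8·(76/60) = 37.1533
SG_post = 1 + (1.047 − 1)·44.5/37.1533

1.0563


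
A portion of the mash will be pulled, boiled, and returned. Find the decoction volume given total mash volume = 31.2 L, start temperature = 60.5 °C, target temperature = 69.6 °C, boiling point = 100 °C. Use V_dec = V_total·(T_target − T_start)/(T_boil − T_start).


V_dec = 31.2·(69.6 − 60.5)/(100 − 60.5)

7.1878 L


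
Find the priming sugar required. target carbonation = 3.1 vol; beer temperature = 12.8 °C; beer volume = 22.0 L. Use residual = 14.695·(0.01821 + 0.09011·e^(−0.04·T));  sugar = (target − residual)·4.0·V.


residual = 14.695·(0.01821 + 0.09011·e^(−0.04·12.8)) = 1.0612
sugar = (3.1 − 1.0612)·4.0·22.0

179.4176 g


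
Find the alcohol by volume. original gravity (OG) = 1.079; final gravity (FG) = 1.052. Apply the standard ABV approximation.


ABV = (OG − FG) · 131.25
ABV = (1.079 − 1.052) · 131.25

3.5437 % ABV


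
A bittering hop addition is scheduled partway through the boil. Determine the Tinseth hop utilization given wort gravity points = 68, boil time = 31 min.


U = 1.65·0.000125^(GP/1000) · (1 − e^(−0.04·t))/4.15
bigness = 1.65·0.000125^(68/1000) = 0.8955
boil_factor = (1 − e^(−0.04·31))/4.15 = 0.1712
U = 0.8955 · 0.1712

0.1533


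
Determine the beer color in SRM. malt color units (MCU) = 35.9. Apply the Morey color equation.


SRM = 1.4922 · MCU^0.6859
SRM = 1.4922 · 35.9^0.6859

17.3967 SRM


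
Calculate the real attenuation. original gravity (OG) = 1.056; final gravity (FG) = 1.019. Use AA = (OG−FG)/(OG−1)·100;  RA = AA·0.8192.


AA = (1.056 − 1.019)/(1.056 − 1)·100 = 66.0714
RA = 66.0714·0.8192

54.1257 %


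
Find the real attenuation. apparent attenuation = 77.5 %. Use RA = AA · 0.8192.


RA = 77.5 · 0.8192

63.4880 %


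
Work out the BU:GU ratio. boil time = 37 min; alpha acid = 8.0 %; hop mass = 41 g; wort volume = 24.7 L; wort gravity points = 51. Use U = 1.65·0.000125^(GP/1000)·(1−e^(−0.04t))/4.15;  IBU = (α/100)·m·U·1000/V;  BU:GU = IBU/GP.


U = 1.65·0.000125^(51/1000)·(1−e^(−0.04·37))/4.15 = 0.1942
IBU = (8.0/100)·41·0.1942·1000/24.7 = 25.7855
BU:GU = 25.7855/51

0.5056


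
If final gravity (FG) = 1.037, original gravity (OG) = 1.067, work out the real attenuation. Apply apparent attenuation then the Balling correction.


AA = (OG−FG)/(OG−1)·100;  RA = AA·0.8192
AA = (1.067 − 1.037)/(1.067 − 1)·100 = 44.7761
RA = 44.7761·0.8192

36.6806 %


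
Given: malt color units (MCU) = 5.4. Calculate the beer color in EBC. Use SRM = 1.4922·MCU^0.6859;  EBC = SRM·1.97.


SRM = 1.4922·5.4^0.6859 = 4.7443
EBC = 4.7443·1.97

9.3464 EBC


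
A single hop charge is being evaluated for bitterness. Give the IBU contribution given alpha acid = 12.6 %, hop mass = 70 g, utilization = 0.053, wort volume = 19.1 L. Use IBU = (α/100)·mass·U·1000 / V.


IBU = (12.6/100)·70·0.053·1000 / 19.1

24.4743 IBU


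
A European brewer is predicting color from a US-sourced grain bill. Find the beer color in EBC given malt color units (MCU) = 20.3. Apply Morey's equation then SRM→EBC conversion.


SRM = 1.4922·MCU^0.6859;  EBC = SRM·1.97
SRM = 1.4922·20.3^0.6859 = 11.7663
EBC = 11.7663·1.97

23.1795 EBC


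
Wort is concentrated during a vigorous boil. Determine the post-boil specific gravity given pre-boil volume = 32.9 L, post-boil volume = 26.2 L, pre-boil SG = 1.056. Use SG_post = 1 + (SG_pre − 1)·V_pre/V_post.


pts_pre = (1.056 − 1)·1000 = 56.0000
pts_post = 56.0000·32.9/26.2 = 70.3206
SG_post = 1 + 70.3206/1000

1.0703


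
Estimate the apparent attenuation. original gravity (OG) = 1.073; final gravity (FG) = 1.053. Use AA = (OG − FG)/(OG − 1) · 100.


AA = (1.073 − 1.053)/(1.073 − 1) · 100

27.3973 %


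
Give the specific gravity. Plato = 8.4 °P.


SG = 259/(259 − P)
SG = 259/(259 − 8.4)

1.0335


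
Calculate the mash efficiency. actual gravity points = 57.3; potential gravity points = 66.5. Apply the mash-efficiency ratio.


efficiency = actual / potential × 100
efficiency = 57.3 / 66.5 × 100

86.1654 %


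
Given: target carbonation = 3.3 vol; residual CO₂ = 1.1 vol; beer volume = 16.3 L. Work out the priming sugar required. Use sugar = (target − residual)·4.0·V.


sugar = (3.3 − 1.1)·4.0·16.3

143.4400 g


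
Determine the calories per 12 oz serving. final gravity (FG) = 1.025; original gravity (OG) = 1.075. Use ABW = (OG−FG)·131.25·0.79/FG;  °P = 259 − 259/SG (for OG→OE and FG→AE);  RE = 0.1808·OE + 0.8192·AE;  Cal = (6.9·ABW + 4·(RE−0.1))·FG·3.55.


ABW = (1.075 − 1.025)·131.25·0.79/1.025 = 5.0579
OE = 259 − 259/1.075 = 18.0698 °P
AE = 259 − 259/1.025 = 6.3171 °P
RE = 0.1808·18.0698 + 0.8192·6.3171 = 8.4420 °P
Cal = (6.9·5.0579 + 4·(8.4420−0.1))·1.025·3.55

248.4085 kcal


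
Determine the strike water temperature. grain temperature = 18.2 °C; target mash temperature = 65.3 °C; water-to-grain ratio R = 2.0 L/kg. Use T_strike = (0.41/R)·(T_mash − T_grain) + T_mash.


T_strike = (0.41/2.0)·(65.3 − 18.2) + 65.3

74.9555 °C


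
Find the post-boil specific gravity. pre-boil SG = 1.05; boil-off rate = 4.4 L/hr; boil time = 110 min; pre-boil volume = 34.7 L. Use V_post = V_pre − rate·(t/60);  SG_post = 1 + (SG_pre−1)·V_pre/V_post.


V_post = 34.7 − 4.4·(110/60) = 26.6333
SG_post = 1 + (1.05 − 1)·34.7/26.6333

1.0651


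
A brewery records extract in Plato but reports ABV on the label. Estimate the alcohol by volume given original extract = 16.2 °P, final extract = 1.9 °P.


SG = 259/(259 − P);  ABV = (OG − FG)·131.25
OG = 259/(259 − 16.2) = 1.0667
FG = 259/(259 − 1.9) = 1.0074
ABV = (1.0667 − 1.0074)·131.25

7.7873 % ABV


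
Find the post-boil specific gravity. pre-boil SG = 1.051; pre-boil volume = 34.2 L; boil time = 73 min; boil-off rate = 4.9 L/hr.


V_post = V_pre − rate·(t/60);  SG_post = 1 + (SG_pre−1)·V_pre/V_post
V_post = 34.2 − 4.9·(73/60) = 28.2383
SG_post = 1 + (1.051 − 1)·34.2/28.2383

1.0618


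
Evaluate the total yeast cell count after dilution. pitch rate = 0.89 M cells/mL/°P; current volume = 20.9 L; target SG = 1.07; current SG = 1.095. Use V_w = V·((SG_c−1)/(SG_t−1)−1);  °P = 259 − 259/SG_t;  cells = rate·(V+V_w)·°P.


V_w = 20.9·((1.095−1)/(1.07−1)−1) = 7.4643
V_final = 20.9 + 7.4643 = 28.3643
°P = 259 − 259/1.07 = 16.9439
cells = 0.89·28.3643·16.9439

427.7361 billion cells


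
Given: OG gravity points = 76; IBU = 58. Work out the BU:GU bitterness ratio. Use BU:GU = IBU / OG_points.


BU:GU = 58 / 76

0.7632


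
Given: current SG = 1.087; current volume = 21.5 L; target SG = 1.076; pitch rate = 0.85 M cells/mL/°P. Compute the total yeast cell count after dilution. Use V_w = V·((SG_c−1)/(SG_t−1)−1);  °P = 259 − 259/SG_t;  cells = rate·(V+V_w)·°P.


V_w = 21.5·((1.087−1)/(1.076−1)−1) = 3.1118
V_final = 21.5 + 3.1118 = 24.6118
°P = 259 − 259/1.076 = 18.2937
cells = 0.85·24.6118·18.2937

382.7050 billion cells


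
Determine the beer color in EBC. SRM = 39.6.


EBC = SRM · 1.97
EBC = 39.6 · 1.97

78.0120 EBC


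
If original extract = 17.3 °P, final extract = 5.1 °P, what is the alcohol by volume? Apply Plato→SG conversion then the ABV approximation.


SG = 259/(259 − P);  ABV = (OG − FG)·131.25
OG = 259/(259 − 17.3) = 1.0716
FG = 259/(259 − 5.1) = 1.0201
ABV = (1.0716 − 1.0201)·131.25

6.7580 % ABV


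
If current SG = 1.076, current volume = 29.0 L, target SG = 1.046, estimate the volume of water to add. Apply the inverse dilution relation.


V_water = V·((SG_curr − 1)/(SG_target − 1) − 1)
V_water = 29.0·((1.076 − 1)/(1.046 − 1) − 1)

18.9130 L


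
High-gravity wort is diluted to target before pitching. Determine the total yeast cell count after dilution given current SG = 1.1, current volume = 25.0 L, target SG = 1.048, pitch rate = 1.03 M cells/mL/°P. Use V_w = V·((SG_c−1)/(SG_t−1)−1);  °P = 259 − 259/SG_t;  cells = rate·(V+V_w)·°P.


V_w = 25.0·((1.1−1)/(1.048−1)−1) = 27.0833
V_final = 25.0 + 27.0833 = 52.0833
°P = 259 − 259/1.048 = 11.8626
cells = 1.03·52.0833·11.8626

636.3788 billion cells


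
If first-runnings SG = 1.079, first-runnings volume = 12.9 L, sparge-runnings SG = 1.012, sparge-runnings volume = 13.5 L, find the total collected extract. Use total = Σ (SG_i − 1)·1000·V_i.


first = (1.079 − 1)·1000·12.9 = 1019.1000
sparge = (1.012 − 1)·1000·13.5 = 162.0000
total = 1019.1000 + 162.0000

1181.1000 gravity·L


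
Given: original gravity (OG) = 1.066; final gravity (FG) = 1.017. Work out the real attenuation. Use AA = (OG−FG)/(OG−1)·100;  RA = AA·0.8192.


AA = (1.066 − 1.017)/(1.066 − 1)·100 = 74.2424
RA = 74.2424·0.8192

60.8194 %


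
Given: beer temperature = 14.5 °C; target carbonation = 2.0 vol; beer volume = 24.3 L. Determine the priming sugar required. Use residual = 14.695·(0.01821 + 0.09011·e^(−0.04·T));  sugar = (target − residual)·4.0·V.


residual = 14.695·(0.01821 + 0.09011·e^(−0.04·14.5)) = 1.0090
sugar = (2.0 − 1.0090)·4.0·24.3

96.3257 g


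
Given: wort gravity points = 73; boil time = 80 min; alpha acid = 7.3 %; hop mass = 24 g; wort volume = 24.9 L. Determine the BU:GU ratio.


U = 1.65·0.000125^(GP/1000)·(1−e^(−0.04t))/4.15;  IBU = (α/100)·m·U·1000/V;  BU:GU = IBU/GP
U = 1.65·0.000125^(73/1000)·(1−e^(−0.04·80))/4.15 = 0.1979
IBU = (7.3/100)·24·0.1979·1000/24.9 = 13.9242
BU:GU = 13.9242/73

0.1907


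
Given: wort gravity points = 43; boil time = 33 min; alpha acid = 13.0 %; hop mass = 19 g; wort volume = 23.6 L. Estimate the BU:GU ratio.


U = 1.65·0.000125^(GP/1000)·(1−e^(−0.04t))/4.15;  IBU = (α/100)·m·U·1000/V;  BU:GU = IBU/GP
U = 1.65·0.000125^(43/1000)·(1−e^(−0.04·33))/4.15 = 0.1980
IBU = (13.0/100)·19·0.1980·1000/23.6 = 20.7210
BU:GU = 20.7210/43

0.4819


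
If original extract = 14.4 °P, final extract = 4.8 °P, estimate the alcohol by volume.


SG = 259/(259 − P);  ABV = (OG − FG)·131.25
OG = 259/(259 − 14.4) = 1.0589
FG = 259/(259 − 4.8) = 1.0189
ABV = (1.0589 − 1.0189)·131.25

5.2485 % ABV


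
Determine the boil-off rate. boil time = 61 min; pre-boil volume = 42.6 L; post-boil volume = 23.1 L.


rate = (V_pre − V_post) / (t_min/60)
rate = (42.6 − 23.1) / (61/60)

19.1803 L/hr


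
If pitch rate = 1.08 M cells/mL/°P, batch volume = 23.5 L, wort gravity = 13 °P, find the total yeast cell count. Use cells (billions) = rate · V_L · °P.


cells = 1.08 · 23.5 · 13

329.9400 billion cells


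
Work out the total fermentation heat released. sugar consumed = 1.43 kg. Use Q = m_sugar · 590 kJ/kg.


Q = 1.43 · 590

843.7000 kJ


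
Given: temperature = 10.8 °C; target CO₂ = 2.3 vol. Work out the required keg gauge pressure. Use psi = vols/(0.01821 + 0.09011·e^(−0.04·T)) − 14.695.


psi = 2.3/(0.01821 + 0.09011·e^(−0.04·10.8)) − 14.695

15.2880 psi


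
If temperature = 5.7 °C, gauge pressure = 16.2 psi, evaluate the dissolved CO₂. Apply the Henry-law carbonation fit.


vols = (P + 14.695)·(0.01821 + 0.09011·e^(−0.04·T))
vols = (16.2 + 14.695)·(0.01821 + 0.09011·e^(−0.04·5.7))

2.7790 volumes


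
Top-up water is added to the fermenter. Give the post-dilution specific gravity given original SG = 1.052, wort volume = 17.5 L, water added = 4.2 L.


SG_new = 1 + (SG_old − 1)·V_old/(V_old + V_water)
pts = (1.052 − 1)·1000·17.5/(17.5 + 4.2) = 41.9355
SG_new = 1 + 41.9355/1000

1.0419


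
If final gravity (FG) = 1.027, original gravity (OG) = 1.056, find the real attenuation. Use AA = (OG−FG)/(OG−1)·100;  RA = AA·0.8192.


AA = (1.056 − 1.027)/(1.056 − 1)·100 = 51.7857
RA = 51.7857·0.8192

42.4229 %


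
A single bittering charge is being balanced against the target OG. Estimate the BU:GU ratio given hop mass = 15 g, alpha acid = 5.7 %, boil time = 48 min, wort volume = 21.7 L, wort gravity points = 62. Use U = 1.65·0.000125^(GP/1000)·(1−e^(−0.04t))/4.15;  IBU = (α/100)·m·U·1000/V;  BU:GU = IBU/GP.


U = 1.65·0.000125^(62/1000)·(1−e^(−0.04·48))/4.15 = 0.1944
IBU = (5.7/100)·15·0.1944·1000/21.7 = 7.6577
BU:GU = 7.6577/62

0.1235


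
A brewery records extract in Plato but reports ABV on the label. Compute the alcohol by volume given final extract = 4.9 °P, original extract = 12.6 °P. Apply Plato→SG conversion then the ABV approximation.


SG = 259/(259 − P);  ABV = (OG − FG)·131.25
OG = 259/(259 − 12.6) = 1.0511
FG = 259/(259 − 4.9) = 1.0193
ABV = (1.0511 − 1.0193)·131.25

4.1807 % ABV


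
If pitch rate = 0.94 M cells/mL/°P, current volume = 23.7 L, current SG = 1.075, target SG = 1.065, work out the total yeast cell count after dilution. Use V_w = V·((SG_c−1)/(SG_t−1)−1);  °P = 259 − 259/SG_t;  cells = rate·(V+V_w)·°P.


V_w = 23.7·((1.075−1)/(1.065−1)−1) = 3.6462
V_final = 23.7 + 3.6462 = 27.3462
°P = 259 − 259/1.065 = 15.8075
cells = 0.94·27.3462·15.8075

406.3382 billion cells


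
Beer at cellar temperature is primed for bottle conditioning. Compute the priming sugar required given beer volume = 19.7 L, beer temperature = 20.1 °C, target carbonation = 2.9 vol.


residual = 14.695·(0.01821 + 0.09011·e^(−0.04·T));  sugar = (target − residual)·4.0·V
residual = 14.695·(0.01821 + 0.09011·e^(−0.04·20.1)) = 0.8602
sugar = (2.9 − 0.8602)·4.0·19.7

160.7357 g


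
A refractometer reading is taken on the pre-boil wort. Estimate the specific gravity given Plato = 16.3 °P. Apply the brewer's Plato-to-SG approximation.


SG = 259/(259 − P)
SG = 259/(259 − 16.3)

1.0672


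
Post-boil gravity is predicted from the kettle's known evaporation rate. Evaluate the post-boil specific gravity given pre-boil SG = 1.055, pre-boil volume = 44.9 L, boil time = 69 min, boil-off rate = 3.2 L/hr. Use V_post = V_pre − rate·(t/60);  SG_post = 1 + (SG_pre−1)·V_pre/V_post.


V_post = 44.9 − 3.2·(69/60) = 41.2200
SG_post = 1 + (1.055 − 1)·44.9/41.2200

1.0599


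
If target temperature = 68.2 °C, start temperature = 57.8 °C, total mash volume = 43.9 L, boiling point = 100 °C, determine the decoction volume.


V_dec = V_total·(T_target − T_start)/(T_boil − T_start)
V_dec = 43.9·(68.2 − 57.8)/(100 − 57.8)

10.8190 L


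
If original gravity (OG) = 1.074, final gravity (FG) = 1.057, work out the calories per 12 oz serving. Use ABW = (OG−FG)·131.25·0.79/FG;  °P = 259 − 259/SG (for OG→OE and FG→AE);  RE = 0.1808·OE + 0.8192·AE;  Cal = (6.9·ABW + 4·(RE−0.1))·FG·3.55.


ABW = (1.074 − 1.057)·131.25·0.79/1.057 = 1.6676
OE = 259 − 259/1.074 = 17.8454 °P
AE = 259 − 259/1.057 = 13.9669 °P
RE = 0.1808·17.8454 + 0.8192·13.9669 = 14.6681 °P
Cal = (6.9·1.6676 + 4·(14.6681−0.1))·1.057·3.55

261.8359 kcal


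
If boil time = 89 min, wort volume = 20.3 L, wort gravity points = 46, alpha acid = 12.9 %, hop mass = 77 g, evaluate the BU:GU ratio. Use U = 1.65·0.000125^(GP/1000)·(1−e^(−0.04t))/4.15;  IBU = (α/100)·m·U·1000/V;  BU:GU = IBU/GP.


U = 1.65·0.000125^(46/1000)·(1−e^(−0.04·89))/4.15 = 0.2555
IBU = (12.9/100)·77·0.2555·1000/20.3 = 125.0110
BU:GU = 125.0110/46

2.7176


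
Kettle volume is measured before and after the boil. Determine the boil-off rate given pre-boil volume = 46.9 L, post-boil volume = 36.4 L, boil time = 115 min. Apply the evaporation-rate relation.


rate = (V_pre − V_post) / (t_min/60)
rate = (46.9 − 36.4) / (115/60)

5.4783 L/hr


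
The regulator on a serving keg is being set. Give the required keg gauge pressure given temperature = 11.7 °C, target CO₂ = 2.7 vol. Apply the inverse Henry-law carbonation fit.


psi = vols/(0.01821 + 0.09011·e^(−0.04·T)) − 14.695
psi = 2.7/(0.01821 + 0.09011·e^(−0.04·11.7)) − 14.695

21.4778 psi


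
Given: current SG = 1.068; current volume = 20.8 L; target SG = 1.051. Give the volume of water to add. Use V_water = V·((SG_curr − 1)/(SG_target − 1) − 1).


V_water = 20.8·((1.068 − 1)/(1.051 − 1) − 1)

6.9333 L


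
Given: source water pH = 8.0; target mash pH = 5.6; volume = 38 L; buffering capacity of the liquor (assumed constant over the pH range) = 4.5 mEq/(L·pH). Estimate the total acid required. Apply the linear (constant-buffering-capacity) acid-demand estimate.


acid = buffering capacity · (pH_source − pH_target) · V
acid = 4.5 · (8.0 − 5.6) · 38

410.4000 mEq


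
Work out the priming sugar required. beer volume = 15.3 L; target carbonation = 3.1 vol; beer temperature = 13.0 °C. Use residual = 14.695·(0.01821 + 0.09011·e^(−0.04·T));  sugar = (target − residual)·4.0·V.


residual = 14.695·(0.01821 + 0.09011·e^(−0.04·13.0)) = 1.0548
sugar = (3.1 − 1.0548)·4.0·15.3

125.1638 g


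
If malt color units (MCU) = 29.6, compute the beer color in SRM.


SRM = 1.4922 · MCU^0.6859
SRM = 1.4922 · 29.6^0.6859

15.2400 SRM


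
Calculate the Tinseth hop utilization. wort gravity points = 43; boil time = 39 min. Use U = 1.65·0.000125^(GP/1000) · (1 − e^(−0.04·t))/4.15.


bigness = 1.65·0.000125^(43/1000) = 1.1211
boil_factor = (1 − e^(−0.04·39))/4.15 = 0.1903
U = 1.1211 · 0.1903

0.2134


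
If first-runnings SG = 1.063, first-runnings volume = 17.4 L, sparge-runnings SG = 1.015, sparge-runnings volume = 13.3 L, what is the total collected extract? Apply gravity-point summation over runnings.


total = Σ (SG_i − 1)·1000·V_i
first = (1.063 − 1)·1000·17.4 = 1096.2000
sparge = (1.015 − 1)·1000·13.3 = 199.5000
total = 1096.2000 + 199.5000

1295.7000 gravity·L


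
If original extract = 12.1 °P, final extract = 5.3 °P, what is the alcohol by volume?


SG = 259/(259 − P);  ABV = (OG − FG)·131.25
OG = 259/(259 − 12.1) = 1.0490
FG = 259/(259 − 5.3) = 1.0209
ABV = (1.0490 − 1.0209)·131.25

3.6903 % ABV


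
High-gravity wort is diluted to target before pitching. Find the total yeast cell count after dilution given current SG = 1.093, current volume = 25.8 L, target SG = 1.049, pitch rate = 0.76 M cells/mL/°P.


V_w = V·((SG_c−1)/(SG_t−1)−1);  °P = 259 − 259/SG_t;  cells = rate·(V+V_w)·°P
V_w = 25.8·((1.093−1)/(1.049−1)−1) = 23.1673
V_final = 25.8 + 23.1673 = 48.9673
°P = 259 − 259/1.049 = 12.0982
cells = 0.76·48.9673·12.0982

450.2363 billion cells
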